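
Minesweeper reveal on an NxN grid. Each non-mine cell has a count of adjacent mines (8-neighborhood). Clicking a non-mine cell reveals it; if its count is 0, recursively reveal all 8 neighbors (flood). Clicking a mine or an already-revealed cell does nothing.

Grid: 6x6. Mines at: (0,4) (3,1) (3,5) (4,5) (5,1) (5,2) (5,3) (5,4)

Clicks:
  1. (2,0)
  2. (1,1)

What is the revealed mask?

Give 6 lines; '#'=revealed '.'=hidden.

Answer: ####..
#####.
#####.
..###.
..###.
......

Derivation:
Click 1 (2,0) count=1: revealed 1 new [(2,0)] -> total=1
Click 2 (1,1) count=0: revealed 19 new [(0,0) (0,1) (0,2) (0,3) (1,0) (1,1) (1,2) (1,3) (1,4) (2,1) (2,2) (2,3) (2,4) (3,2) (3,3) (3,4) (4,2) (4,3) (4,4)] -> total=20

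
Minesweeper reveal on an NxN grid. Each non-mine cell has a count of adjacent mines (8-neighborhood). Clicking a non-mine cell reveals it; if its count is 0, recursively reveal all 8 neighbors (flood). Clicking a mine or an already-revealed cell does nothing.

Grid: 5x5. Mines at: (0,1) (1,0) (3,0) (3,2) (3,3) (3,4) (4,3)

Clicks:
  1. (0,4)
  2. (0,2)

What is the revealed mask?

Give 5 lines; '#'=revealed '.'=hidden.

Click 1 (0,4) count=0: revealed 9 new [(0,2) (0,3) (0,4) (1,2) (1,3) (1,4) (2,2) (2,3) (2,4)] -> total=9
Click 2 (0,2) count=1: revealed 0 new [(none)] -> total=9

Answer: ..###
..###
..###
.....
.....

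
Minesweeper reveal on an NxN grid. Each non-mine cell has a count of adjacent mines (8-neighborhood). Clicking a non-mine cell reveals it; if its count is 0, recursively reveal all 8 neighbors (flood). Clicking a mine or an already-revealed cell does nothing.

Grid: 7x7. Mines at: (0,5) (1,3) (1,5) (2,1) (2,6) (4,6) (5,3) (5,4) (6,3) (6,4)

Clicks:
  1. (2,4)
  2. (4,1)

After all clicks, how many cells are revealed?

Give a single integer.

Click 1 (2,4) count=2: revealed 1 new [(2,4)] -> total=1
Click 2 (4,1) count=0: revealed 12 new [(3,0) (3,1) (3,2) (4,0) (4,1) (4,2) (5,0) (5,1) (5,2) (6,0) (6,1) (6,2)] -> total=13

Answer: 13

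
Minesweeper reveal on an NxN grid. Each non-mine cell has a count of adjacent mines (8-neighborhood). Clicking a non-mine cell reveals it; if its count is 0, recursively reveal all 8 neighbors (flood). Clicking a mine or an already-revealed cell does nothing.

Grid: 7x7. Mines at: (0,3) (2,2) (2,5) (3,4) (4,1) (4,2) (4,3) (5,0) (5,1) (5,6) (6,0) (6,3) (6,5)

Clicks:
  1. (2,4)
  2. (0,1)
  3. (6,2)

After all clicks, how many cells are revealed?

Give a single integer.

Click 1 (2,4) count=2: revealed 1 new [(2,4)] -> total=1
Click 2 (0,1) count=0: revealed 10 new [(0,0) (0,1) (0,2) (1,0) (1,1) (1,2) (2,0) (2,1) (3,0) (3,1)] -> total=11
Click 3 (6,2) count=2: revealed 1 new [(6,2)] -> total=12

Answer: 12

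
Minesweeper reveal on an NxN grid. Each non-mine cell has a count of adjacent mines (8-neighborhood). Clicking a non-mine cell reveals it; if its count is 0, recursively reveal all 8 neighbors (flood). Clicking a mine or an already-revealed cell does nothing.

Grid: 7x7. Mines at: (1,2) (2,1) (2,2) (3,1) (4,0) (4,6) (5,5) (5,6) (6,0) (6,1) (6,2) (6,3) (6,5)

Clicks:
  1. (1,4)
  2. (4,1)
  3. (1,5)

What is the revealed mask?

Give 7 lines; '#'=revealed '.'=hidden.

Answer: ...####
...####
...####
..#####
.#####.
..###..
.......

Derivation:
Click 1 (1,4) count=0: revealed 24 new [(0,3) (0,4) (0,5) (0,6) (1,3) (1,4) (1,5) (1,6) (2,3) (2,4) (2,5) (2,6) (3,2) (3,3) (3,4) (3,5) (3,6) (4,2) (4,3) (4,4) (4,5) (5,2) (5,3) (5,4)] -> total=24
Click 2 (4,1) count=2: revealed 1 new [(4,1)] -> total=25
Click 3 (1,5) count=0: revealed 0 new [(none)] -> total=25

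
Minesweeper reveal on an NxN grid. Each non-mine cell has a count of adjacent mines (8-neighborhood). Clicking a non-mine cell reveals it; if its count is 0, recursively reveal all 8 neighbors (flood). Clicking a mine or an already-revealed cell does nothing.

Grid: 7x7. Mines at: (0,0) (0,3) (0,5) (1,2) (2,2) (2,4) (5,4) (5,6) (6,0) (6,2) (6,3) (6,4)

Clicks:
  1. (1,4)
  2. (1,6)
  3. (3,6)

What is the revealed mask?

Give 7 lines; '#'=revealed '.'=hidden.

Answer: .......
....###
.....##
.....##
.....##
.......
.......

Derivation:
Click 1 (1,4) count=3: revealed 1 new [(1,4)] -> total=1
Click 2 (1,6) count=1: revealed 1 new [(1,6)] -> total=2
Click 3 (3,6) count=0: revealed 7 new [(1,5) (2,5) (2,6) (3,5) (3,6) (4,5) (4,6)] -> total=9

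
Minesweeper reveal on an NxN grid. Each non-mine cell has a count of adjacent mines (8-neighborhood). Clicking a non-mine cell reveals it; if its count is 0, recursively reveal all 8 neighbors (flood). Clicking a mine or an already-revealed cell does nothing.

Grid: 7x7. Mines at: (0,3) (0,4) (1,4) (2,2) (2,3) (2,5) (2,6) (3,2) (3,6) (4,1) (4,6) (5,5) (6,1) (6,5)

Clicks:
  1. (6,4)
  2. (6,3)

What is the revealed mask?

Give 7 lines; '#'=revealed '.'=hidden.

Click 1 (6,4) count=2: revealed 1 new [(6,4)] -> total=1
Click 2 (6,3) count=0: revealed 8 new [(4,2) (4,3) (4,4) (5,2) (5,3) (5,4) (6,2) (6,3)] -> total=9

Answer: .......
.......
.......
.......
..###..
..###..
..###..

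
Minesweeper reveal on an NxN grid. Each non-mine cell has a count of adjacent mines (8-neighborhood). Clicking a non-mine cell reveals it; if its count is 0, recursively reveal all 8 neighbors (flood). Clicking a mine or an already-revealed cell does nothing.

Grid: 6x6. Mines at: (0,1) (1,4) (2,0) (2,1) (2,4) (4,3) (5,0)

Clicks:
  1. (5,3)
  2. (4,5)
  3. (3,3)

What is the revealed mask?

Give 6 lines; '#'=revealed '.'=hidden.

Answer: ......
......
......
...###
....##
...###

Derivation:
Click 1 (5,3) count=1: revealed 1 new [(5,3)] -> total=1
Click 2 (4,5) count=0: revealed 6 new [(3,4) (3,5) (4,4) (4,5) (5,4) (5,5)] -> total=7
Click 3 (3,3) count=2: revealed 1 new [(3,3)] -> total=8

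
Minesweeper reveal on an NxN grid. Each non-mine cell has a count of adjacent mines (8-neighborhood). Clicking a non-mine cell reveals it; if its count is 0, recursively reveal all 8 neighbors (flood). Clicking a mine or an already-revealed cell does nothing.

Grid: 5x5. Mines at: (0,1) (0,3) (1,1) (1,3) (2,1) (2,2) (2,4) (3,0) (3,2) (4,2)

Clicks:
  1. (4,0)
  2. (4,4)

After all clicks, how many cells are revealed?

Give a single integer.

Answer: 5

Derivation:
Click 1 (4,0) count=1: revealed 1 new [(4,0)] -> total=1
Click 2 (4,4) count=0: revealed 4 new [(3,3) (3,4) (4,3) (4,4)] -> total=5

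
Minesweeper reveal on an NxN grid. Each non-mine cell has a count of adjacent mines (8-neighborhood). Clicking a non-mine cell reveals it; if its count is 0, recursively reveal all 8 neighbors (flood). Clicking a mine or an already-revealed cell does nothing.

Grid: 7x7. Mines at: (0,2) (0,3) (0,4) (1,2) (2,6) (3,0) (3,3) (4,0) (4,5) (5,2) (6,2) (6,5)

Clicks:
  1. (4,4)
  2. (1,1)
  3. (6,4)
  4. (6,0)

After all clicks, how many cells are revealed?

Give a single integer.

Answer: 7

Derivation:
Click 1 (4,4) count=2: revealed 1 new [(4,4)] -> total=1
Click 2 (1,1) count=2: revealed 1 new [(1,1)] -> total=2
Click 3 (6,4) count=1: revealed 1 new [(6,4)] -> total=3
Click 4 (6,0) count=0: revealed 4 new [(5,0) (5,1) (6,0) (6,1)] -> total=7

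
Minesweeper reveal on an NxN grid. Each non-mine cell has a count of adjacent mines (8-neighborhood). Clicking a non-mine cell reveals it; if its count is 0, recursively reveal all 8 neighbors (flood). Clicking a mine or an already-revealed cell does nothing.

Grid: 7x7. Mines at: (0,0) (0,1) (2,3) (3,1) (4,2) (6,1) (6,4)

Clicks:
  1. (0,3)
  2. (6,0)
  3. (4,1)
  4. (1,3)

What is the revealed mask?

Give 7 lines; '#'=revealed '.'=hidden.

Answer: ..#####
..#####
....###
...####
.#.####
...####
#....##

Derivation:
Click 1 (0,3) count=0: revealed 27 new [(0,2) (0,3) (0,4) (0,5) (0,6) (1,2) (1,3) (1,4) (1,5) (1,6) (2,4) (2,5) (2,6) (3,3) (3,4) (3,5) (3,6) (4,3) (4,4) (4,5) (4,6) (5,3) (5,4) (5,5) (5,6) (6,5) (6,6)] -> total=27
Click 2 (6,0) count=1: revealed 1 new [(6,0)] -> total=28
Click 3 (4,1) count=2: revealed 1 new [(4,1)] -> total=29
Click 4 (1,3) count=1: revealed 0 new [(none)] -> total=29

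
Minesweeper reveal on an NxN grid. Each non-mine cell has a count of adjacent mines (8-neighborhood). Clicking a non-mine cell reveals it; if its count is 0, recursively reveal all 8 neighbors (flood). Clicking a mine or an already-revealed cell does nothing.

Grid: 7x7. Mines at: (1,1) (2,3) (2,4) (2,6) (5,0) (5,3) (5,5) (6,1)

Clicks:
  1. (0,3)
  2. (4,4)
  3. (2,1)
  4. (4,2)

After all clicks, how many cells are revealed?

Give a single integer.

Click 1 (0,3) count=0: revealed 10 new [(0,2) (0,3) (0,4) (0,5) (0,6) (1,2) (1,3) (1,4) (1,5) (1,6)] -> total=10
Click 2 (4,4) count=2: revealed 1 new [(4,4)] -> total=11
Click 3 (2,1) count=1: revealed 1 new [(2,1)] -> total=12
Click 4 (4,2) count=1: revealed 1 new [(4,2)] -> total=13

Answer: 13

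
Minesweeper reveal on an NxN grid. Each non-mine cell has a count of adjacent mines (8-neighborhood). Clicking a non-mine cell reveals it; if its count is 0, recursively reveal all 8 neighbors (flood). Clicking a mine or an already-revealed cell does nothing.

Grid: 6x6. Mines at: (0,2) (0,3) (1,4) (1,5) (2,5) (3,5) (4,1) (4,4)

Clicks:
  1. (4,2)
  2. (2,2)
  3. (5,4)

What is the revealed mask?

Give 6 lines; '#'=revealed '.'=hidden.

Answer: ##....
####..
####..
####..
..#...
....#.

Derivation:
Click 1 (4,2) count=1: revealed 1 new [(4,2)] -> total=1
Click 2 (2,2) count=0: revealed 14 new [(0,0) (0,1) (1,0) (1,1) (1,2) (1,3) (2,0) (2,1) (2,2) (2,3) (3,0) (3,1) (3,2) (3,3)] -> total=15
Click 3 (5,4) count=1: revealed 1 new [(5,4)] -> total=16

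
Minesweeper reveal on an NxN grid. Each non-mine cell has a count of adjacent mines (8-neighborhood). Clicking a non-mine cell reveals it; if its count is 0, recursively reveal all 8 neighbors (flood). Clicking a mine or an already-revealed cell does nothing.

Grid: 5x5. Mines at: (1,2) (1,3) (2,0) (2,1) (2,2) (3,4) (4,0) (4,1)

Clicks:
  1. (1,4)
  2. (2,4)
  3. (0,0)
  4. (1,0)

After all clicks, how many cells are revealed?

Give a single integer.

Click 1 (1,4) count=1: revealed 1 new [(1,4)] -> total=1
Click 2 (2,4) count=2: revealed 1 new [(2,4)] -> total=2
Click 3 (0,0) count=0: revealed 4 new [(0,0) (0,1) (1,0) (1,1)] -> total=6
Click 4 (1,0) count=2: revealed 0 new [(none)] -> total=6

Answer: 6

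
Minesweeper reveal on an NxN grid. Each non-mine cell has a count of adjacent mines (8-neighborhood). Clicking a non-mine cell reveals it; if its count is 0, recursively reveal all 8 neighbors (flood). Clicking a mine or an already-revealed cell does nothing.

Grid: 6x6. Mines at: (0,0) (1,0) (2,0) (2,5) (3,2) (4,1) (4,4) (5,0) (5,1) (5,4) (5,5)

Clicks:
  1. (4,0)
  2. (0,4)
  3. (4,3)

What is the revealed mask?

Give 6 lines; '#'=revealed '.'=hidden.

Answer: .#####
.#####
.####.
......
#..#..
......

Derivation:
Click 1 (4,0) count=3: revealed 1 new [(4,0)] -> total=1
Click 2 (0,4) count=0: revealed 14 new [(0,1) (0,2) (0,3) (0,4) (0,5) (1,1) (1,2) (1,3) (1,4) (1,5) (2,1) (2,2) (2,3) (2,4)] -> total=15
Click 3 (4,3) count=3: revealed 1 new [(4,3)] -> total=16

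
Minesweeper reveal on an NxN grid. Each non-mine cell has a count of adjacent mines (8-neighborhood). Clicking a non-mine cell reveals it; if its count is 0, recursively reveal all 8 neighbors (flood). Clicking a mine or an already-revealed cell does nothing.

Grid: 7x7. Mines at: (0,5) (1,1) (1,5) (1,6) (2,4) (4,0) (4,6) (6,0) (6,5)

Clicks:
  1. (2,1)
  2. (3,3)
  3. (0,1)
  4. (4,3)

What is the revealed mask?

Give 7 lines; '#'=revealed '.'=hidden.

Answer: .#.....
.......
.###...
.#####.
.#####.
.#####.
.####..

Derivation:
Click 1 (2,1) count=1: revealed 1 new [(2,1)] -> total=1
Click 2 (3,3) count=1: revealed 1 new [(3,3)] -> total=2
Click 3 (0,1) count=1: revealed 1 new [(0,1)] -> total=3
Click 4 (4,3) count=0: revealed 20 new [(2,2) (2,3) (3,1) (3,2) (3,4) (3,5) (4,1) (4,2) (4,3) (4,4) (4,5) (5,1) (5,2) (5,3) (5,4) (5,5) (6,1) (6,2) (6,3) (6,4)] -> total=23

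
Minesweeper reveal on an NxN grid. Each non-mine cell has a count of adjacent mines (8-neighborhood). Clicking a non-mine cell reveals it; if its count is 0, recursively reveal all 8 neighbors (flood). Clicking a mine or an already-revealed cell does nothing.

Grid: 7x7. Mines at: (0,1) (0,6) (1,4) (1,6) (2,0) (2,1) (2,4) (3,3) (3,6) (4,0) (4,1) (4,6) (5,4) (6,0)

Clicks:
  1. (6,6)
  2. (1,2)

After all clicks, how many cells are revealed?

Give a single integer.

Click 1 (6,6) count=0: revealed 4 new [(5,5) (5,6) (6,5) (6,6)] -> total=4
Click 2 (1,2) count=2: revealed 1 new [(1,2)] -> total=5

Answer: 5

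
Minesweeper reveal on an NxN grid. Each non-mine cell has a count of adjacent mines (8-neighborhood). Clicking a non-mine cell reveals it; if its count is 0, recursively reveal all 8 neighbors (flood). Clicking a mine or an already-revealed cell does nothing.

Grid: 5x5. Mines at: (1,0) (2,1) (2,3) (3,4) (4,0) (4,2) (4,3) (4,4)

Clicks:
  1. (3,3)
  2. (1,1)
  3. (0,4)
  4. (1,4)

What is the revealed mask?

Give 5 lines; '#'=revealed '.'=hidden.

Answer: .####
.####
.....
...#.
.....

Derivation:
Click 1 (3,3) count=5: revealed 1 new [(3,3)] -> total=1
Click 2 (1,1) count=2: revealed 1 new [(1,1)] -> total=2
Click 3 (0,4) count=0: revealed 7 new [(0,1) (0,2) (0,3) (0,4) (1,2) (1,3) (1,4)] -> total=9
Click 4 (1,4) count=1: revealed 0 new [(none)] -> total=9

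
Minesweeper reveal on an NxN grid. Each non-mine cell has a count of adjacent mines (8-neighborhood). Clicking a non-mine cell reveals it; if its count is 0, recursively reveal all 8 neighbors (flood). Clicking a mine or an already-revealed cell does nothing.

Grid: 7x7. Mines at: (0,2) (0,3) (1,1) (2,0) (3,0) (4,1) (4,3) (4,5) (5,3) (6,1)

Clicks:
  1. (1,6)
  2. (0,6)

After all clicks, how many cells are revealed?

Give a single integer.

Answer: 18

Derivation:
Click 1 (1,6) count=0: revealed 18 new [(0,4) (0,5) (0,6) (1,2) (1,3) (1,4) (1,5) (1,6) (2,2) (2,3) (2,4) (2,5) (2,6) (3,2) (3,3) (3,4) (3,5) (3,6)] -> total=18
Click 2 (0,6) count=0: revealed 0 new [(none)] -> total=18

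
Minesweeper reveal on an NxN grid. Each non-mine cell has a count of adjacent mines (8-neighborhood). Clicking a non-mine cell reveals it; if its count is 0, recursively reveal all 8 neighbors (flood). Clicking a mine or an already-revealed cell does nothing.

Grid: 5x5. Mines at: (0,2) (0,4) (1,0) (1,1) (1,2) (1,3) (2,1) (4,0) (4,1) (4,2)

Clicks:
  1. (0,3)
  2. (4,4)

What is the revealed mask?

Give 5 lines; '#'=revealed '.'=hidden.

Click 1 (0,3) count=4: revealed 1 new [(0,3)] -> total=1
Click 2 (4,4) count=0: revealed 6 new [(2,3) (2,4) (3,3) (3,4) (4,3) (4,4)] -> total=7

Answer: ...#.
.....
...##
...##
...##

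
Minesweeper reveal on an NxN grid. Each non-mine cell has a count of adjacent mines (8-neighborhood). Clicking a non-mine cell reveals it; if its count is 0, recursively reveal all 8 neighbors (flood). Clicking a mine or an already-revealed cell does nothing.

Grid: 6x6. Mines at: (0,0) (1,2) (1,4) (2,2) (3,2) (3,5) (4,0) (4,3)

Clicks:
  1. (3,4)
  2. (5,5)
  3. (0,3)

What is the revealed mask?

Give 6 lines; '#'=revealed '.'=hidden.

Click 1 (3,4) count=2: revealed 1 new [(3,4)] -> total=1
Click 2 (5,5) count=0: revealed 4 new [(4,4) (4,5) (5,4) (5,5)] -> total=5
Click 3 (0,3) count=2: revealed 1 new [(0,3)] -> total=6

Answer: ...#..
......
......
....#.
....##
....##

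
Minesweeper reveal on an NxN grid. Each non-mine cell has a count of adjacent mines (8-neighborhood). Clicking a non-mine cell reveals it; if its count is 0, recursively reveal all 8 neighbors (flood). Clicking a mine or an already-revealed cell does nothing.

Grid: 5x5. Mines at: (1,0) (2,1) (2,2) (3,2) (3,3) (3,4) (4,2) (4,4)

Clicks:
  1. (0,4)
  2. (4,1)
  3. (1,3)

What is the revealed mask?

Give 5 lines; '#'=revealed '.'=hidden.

Answer: .####
.####
...##
.....
.#...

Derivation:
Click 1 (0,4) count=0: revealed 10 new [(0,1) (0,2) (0,3) (0,4) (1,1) (1,2) (1,3) (1,4) (2,3) (2,4)] -> total=10
Click 2 (4,1) count=2: revealed 1 new [(4,1)] -> total=11
Click 3 (1,3) count=1: revealed 0 new [(none)] -> total=11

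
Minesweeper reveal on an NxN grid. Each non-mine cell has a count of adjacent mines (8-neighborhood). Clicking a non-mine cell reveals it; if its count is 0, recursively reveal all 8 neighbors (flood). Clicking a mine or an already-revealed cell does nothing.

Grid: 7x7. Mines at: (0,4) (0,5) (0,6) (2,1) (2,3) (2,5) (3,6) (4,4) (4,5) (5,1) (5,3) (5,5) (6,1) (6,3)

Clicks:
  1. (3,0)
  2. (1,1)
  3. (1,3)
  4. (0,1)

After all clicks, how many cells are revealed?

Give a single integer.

Answer: 9

Derivation:
Click 1 (3,0) count=1: revealed 1 new [(3,0)] -> total=1
Click 2 (1,1) count=1: revealed 1 new [(1,1)] -> total=2
Click 3 (1,3) count=2: revealed 1 new [(1,3)] -> total=3
Click 4 (0,1) count=0: revealed 6 new [(0,0) (0,1) (0,2) (0,3) (1,0) (1,2)] -> total=9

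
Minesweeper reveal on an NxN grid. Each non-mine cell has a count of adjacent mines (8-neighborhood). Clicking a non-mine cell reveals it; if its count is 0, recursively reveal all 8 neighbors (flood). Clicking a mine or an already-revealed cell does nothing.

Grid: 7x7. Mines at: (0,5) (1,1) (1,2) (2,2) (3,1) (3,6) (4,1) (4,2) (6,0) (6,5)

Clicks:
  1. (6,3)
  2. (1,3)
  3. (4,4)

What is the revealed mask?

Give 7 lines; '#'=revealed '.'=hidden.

Click 1 (6,3) count=0: revealed 8 new [(5,1) (5,2) (5,3) (5,4) (6,1) (6,2) (6,3) (6,4)] -> total=8
Click 2 (1,3) count=2: revealed 1 new [(1,3)] -> total=9
Click 3 (4,4) count=0: revealed 12 new [(1,4) (1,5) (2,3) (2,4) (2,5) (3,3) (3,4) (3,5) (4,3) (4,4) (4,5) (5,5)] -> total=21

Answer: .......
...###.
...###.
...###.
...###.
.#####.
.####..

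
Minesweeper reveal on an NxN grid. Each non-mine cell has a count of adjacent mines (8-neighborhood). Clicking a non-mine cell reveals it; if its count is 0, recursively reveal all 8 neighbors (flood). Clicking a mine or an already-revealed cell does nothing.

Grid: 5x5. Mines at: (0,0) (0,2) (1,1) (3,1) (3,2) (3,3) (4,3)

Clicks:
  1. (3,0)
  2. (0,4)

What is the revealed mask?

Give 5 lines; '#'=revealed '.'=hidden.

Answer: ...##
...##
...##
#....
.....

Derivation:
Click 1 (3,0) count=1: revealed 1 new [(3,0)] -> total=1
Click 2 (0,4) count=0: revealed 6 new [(0,3) (0,4) (1,3) (1,4) (2,3) (2,4)] -> total=7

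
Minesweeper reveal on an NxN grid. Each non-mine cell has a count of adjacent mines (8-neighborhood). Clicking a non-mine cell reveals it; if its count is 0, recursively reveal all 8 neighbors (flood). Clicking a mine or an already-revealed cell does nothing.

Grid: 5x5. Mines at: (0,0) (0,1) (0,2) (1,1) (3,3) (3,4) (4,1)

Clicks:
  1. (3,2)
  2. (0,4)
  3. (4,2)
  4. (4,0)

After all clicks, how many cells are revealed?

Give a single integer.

Answer: 9

Derivation:
Click 1 (3,2) count=2: revealed 1 new [(3,2)] -> total=1
Click 2 (0,4) count=0: revealed 6 new [(0,3) (0,4) (1,3) (1,4) (2,3) (2,4)] -> total=7
Click 3 (4,2) count=2: revealed 1 new [(4,2)] -> total=8
Click 4 (4,0) count=1: revealed 1 new [(4,0)] -> total=9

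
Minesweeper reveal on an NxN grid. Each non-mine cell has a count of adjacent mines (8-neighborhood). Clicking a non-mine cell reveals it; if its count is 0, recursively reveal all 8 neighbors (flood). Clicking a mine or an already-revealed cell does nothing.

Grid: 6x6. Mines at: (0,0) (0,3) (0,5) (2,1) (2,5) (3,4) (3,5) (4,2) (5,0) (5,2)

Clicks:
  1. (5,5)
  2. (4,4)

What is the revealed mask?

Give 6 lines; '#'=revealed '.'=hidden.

Click 1 (5,5) count=0: revealed 6 new [(4,3) (4,4) (4,5) (5,3) (5,4) (5,5)] -> total=6
Click 2 (4,4) count=2: revealed 0 new [(none)] -> total=6

Answer: ......
......
......
......
...###
...###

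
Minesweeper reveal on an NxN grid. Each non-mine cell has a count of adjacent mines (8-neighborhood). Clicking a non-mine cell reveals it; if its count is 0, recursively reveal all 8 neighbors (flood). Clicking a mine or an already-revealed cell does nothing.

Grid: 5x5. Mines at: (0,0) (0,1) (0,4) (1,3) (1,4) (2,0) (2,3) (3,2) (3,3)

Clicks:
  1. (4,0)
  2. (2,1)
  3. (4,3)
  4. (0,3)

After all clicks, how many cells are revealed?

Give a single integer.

Answer: 7

Derivation:
Click 1 (4,0) count=0: revealed 4 new [(3,0) (3,1) (4,0) (4,1)] -> total=4
Click 2 (2,1) count=2: revealed 1 new [(2,1)] -> total=5
Click 3 (4,3) count=2: revealed 1 new [(4,3)] -> total=6
Click 4 (0,3) count=3: revealed 1 new [(0,3)] -> total=7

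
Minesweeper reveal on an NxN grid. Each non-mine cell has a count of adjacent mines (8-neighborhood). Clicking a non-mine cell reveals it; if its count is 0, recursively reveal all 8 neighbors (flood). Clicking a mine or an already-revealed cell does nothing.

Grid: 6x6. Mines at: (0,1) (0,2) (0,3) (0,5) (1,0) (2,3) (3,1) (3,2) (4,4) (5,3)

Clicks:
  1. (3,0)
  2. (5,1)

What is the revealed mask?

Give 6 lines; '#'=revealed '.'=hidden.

Answer: ......
......
......
#.....
###...
###...

Derivation:
Click 1 (3,0) count=1: revealed 1 new [(3,0)] -> total=1
Click 2 (5,1) count=0: revealed 6 new [(4,0) (4,1) (4,2) (5,0) (5,1) (5,2)] -> total=7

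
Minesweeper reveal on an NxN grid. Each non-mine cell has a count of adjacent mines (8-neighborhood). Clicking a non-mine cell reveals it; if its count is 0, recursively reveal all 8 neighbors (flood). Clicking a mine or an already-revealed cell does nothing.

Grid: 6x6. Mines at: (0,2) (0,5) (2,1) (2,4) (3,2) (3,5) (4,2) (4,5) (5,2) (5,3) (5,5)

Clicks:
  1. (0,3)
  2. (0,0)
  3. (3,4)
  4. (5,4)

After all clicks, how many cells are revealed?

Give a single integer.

Answer: 7

Derivation:
Click 1 (0,3) count=1: revealed 1 new [(0,3)] -> total=1
Click 2 (0,0) count=0: revealed 4 new [(0,0) (0,1) (1,0) (1,1)] -> total=5
Click 3 (3,4) count=3: revealed 1 new [(3,4)] -> total=6
Click 4 (5,4) count=3: revealed 1 new [(5,4)] -> total=7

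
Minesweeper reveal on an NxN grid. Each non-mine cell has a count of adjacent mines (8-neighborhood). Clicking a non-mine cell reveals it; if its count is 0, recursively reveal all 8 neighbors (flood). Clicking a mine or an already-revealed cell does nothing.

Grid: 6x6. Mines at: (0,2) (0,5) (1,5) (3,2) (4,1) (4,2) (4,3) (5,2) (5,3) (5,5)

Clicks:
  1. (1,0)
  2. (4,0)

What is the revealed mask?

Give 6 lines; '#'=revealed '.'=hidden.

Click 1 (1,0) count=0: revealed 8 new [(0,0) (0,1) (1,0) (1,1) (2,0) (2,1) (3,0) (3,1)] -> total=8
Click 2 (4,0) count=1: revealed 1 new [(4,0)] -> total=9

Answer: ##....
##....
##....
##....
#.....
......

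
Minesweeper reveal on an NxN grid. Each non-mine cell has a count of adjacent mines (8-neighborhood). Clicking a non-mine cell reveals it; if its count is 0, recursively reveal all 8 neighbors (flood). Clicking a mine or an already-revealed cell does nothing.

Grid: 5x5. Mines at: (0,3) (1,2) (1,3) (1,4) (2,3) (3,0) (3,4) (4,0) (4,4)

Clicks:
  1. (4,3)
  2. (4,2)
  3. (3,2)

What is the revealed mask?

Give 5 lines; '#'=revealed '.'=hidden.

Click 1 (4,3) count=2: revealed 1 new [(4,3)] -> total=1
Click 2 (4,2) count=0: revealed 5 new [(3,1) (3,2) (3,3) (4,1) (4,2)] -> total=6
Click 3 (3,2) count=1: revealed 0 new [(none)] -> total=6

Answer: .....
.....
.....
.###.
.###.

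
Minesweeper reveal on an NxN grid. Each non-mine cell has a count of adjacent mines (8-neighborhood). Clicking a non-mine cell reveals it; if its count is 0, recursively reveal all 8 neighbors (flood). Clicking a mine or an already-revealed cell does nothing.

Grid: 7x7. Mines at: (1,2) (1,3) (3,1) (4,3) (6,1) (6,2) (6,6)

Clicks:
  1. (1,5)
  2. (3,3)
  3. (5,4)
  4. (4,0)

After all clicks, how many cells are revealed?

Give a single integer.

Answer: 20

Derivation:
Click 1 (1,5) count=0: revealed 18 new [(0,4) (0,5) (0,6) (1,4) (1,5) (1,6) (2,4) (2,5) (2,6) (3,4) (3,5) (3,6) (4,4) (4,5) (4,6) (5,4) (5,5) (5,6)] -> total=18
Click 2 (3,3) count=1: revealed 1 new [(3,3)] -> total=19
Click 3 (5,4) count=1: revealed 0 new [(none)] -> total=19
Click 4 (4,0) count=1: revealed 1 new [(4,0)] -> total=20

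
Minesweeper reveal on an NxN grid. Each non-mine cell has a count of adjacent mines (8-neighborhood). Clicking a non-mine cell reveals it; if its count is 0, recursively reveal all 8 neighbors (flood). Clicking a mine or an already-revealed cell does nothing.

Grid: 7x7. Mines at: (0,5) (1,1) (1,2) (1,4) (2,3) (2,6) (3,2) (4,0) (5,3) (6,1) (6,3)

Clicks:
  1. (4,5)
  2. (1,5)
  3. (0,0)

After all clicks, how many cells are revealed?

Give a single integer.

Click 1 (4,5) count=0: revealed 12 new [(3,4) (3,5) (3,6) (4,4) (4,5) (4,6) (5,4) (5,5) (5,6) (6,4) (6,5) (6,6)] -> total=12
Click 2 (1,5) count=3: revealed 1 new [(1,5)] -> total=13
Click 3 (0,0) count=1: revealed 1 new [(0,0)] -> total=14

Answer: 14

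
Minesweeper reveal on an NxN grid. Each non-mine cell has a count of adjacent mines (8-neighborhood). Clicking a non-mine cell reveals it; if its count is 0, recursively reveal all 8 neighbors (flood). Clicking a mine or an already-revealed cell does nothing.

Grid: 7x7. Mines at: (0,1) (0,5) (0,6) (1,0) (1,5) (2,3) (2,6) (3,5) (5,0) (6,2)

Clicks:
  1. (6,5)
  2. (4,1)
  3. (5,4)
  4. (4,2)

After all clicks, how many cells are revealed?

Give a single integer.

Answer: 25

Derivation:
Click 1 (6,5) count=0: revealed 25 new [(2,0) (2,1) (2,2) (3,0) (3,1) (3,2) (3,3) (3,4) (4,0) (4,1) (4,2) (4,3) (4,4) (4,5) (4,6) (5,1) (5,2) (5,3) (5,4) (5,5) (5,6) (6,3) (6,4) (6,5) (6,6)] -> total=25
Click 2 (4,1) count=1: revealed 0 new [(none)] -> total=25
Click 3 (5,4) count=0: revealed 0 new [(none)] -> total=25
Click 4 (4,2) count=0: revealed 0 new [(none)] -> total=25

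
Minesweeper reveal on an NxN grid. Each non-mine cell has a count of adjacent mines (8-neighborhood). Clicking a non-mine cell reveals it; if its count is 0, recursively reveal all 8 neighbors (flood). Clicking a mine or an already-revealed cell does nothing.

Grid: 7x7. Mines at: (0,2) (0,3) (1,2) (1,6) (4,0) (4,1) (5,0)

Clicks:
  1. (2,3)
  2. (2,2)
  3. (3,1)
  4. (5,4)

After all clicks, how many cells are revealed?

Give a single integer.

Click 1 (2,3) count=1: revealed 1 new [(2,3)] -> total=1
Click 2 (2,2) count=1: revealed 1 new [(2,2)] -> total=2
Click 3 (3,1) count=2: revealed 1 new [(3,1)] -> total=3
Click 4 (5,4) count=0: revealed 28 new [(1,3) (1,4) (1,5) (2,4) (2,5) (2,6) (3,2) (3,3) (3,4) (3,5) (3,6) (4,2) (4,3) (4,4) (4,5) (4,6) (5,1) (5,2) (5,3) (5,4) (5,5) (5,6) (6,1) (6,2) (6,3) (6,4) (6,5) (6,6)] -> total=31

Answer: 31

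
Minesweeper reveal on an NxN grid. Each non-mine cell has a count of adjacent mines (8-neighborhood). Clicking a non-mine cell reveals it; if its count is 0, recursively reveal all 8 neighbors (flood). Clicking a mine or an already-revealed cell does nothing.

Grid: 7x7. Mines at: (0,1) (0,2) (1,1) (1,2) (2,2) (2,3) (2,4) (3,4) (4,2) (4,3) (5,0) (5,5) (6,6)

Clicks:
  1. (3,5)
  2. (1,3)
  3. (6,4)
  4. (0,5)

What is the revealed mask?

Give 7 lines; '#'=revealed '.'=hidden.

Click 1 (3,5) count=2: revealed 1 new [(3,5)] -> total=1
Click 2 (1,3) count=5: revealed 1 new [(1,3)] -> total=2
Click 3 (6,4) count=1: revealed 1 new [(6,4)] -> total=3
Click 4 (0,5) count=0: revealed 12 new [(0,3) (0,4) (0,5) (0,6) (1,4) (1,5) (1,6) (2,5) (2,6) (3,6) (4,5) (4,6)] -> total=15

Answer: ...####
...####
.....##
.....##
.....##
.......
....#..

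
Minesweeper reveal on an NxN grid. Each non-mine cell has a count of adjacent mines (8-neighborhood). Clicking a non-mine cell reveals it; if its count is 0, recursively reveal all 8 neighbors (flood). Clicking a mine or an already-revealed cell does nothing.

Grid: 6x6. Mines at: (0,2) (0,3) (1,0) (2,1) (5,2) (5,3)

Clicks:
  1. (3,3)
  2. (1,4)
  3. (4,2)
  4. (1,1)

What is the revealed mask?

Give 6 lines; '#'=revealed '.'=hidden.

Click 1 (3,3) count=0: revealed 20 new [(0,4) (0,5) (1,2) (1,3) (1,4) (1,5) (2,2) (2,3) (2,4) (2,5) (3,2) (3,3) (3,4) (3,5) (4,2) (4,3) (4,4) (4,5) (5,4) (5,5)] -> total=20
Click 2 (1,4) count=1: revealed 0 new [(none)] -> total=20
Click 3 (4,2) count=2: revealed 0 new [(none)] -> total=20
Click 4 (1,1) count=3: revealed 1 new [(1,1)] -> total=21

Answer: ....##
.#####
..####
..####
..####
....##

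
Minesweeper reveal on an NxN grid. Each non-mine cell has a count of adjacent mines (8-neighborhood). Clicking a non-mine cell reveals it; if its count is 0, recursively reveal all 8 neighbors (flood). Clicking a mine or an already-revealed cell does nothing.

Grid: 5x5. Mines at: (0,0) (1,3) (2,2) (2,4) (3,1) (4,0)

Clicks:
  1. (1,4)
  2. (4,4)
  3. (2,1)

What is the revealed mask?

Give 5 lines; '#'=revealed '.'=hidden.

Click 1 (1,4) count=2: revealed 1 new [(1,4)] -> total=1
Click 2 (4,4) count=0: revealed 6 new [(3,2) (3,3) (3,4) (4,2) (4,3) (4,4)] -> total=7
Click 3 (2,1) count=2: revealed 1 new [(2,1)] -> total=8

Answer: .....
....#
.#...
..###
..###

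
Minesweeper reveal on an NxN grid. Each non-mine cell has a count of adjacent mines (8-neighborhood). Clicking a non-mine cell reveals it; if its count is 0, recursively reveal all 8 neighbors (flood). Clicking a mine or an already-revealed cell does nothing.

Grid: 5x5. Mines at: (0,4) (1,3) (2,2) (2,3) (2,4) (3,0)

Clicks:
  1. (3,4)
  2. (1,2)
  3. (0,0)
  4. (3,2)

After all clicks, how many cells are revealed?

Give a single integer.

Click 1 (3,4) count=2: revealed 1 new [(3,4)] -> total=1
Click 2 (1,2) count=3: revealed 1 new [(1,2)] -> total=2
Click 3 (0,0) count=0: revealed 7 new [(0,0) (0,1) (0,2) (1,0) (1,1) (2,0) (2,1)] -> total=9
Click 4 (3,2) count=2: revealed 1 new [(3,2)] -> total=10

Answer: 10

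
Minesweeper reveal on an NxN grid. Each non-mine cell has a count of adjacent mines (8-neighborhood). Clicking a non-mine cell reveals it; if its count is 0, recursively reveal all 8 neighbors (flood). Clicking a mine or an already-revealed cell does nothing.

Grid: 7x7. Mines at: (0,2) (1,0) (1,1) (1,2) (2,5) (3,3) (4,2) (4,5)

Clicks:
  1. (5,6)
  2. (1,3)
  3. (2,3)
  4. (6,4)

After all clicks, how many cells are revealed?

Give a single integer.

Answer: 22

Derivation:
Click 1 (5,6) count=1: revealed 1 new [(5,6)] -> total=1
Click 2 (1,3) count=2: revealed 1 new [(1,3)] -> total=2
Click 3 (2,3) count=2: revealed 1 new [(2,3)] -> total=3
Click 4 (6,4) count=0: revealed 19 new [(2,0) (2,1) (3,0) (3,1) (4,0) (4,1) (5,0) (5,1) (5,2) (5,3) (5,4) (5,5) (6,0) (6,1) (6,2) (6,3) (6,4) (6,5) (6,6)] -> total=22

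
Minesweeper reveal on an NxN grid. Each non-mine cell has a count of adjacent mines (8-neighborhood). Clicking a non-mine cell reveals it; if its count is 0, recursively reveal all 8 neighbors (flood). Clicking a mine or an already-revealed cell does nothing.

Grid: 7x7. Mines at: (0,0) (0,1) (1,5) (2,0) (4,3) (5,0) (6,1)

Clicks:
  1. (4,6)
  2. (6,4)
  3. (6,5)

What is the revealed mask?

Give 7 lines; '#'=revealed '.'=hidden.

Click 1 (4,6) count=0: revealed 19 new [(2,4) (2,5) (2,6) (3,4) (3,5) (3,6) (4,4) (4,5) (4,6) (5,2) (5,3) (5,4) (5,5) (5,6) (6,2) (6,3) (6,4) (6,5) (6,6)] -> total=19
Click 2 (6,4) count=0: revealed 0 new [(none)] -> total=19
Click 3 (6,5) count=0: revealed 0 new [(none)] -> total=19

Answer: .......
.......
....###
....###
....###
..#####
..#####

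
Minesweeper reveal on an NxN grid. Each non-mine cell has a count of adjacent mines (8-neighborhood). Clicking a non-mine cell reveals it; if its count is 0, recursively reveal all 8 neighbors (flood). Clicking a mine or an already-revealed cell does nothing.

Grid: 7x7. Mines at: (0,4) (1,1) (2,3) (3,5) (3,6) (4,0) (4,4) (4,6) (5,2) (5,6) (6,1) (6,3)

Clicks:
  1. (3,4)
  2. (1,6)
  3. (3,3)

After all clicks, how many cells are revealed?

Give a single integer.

Click 1 (3,4) count=3: revealed 1 new [(3,4)] -> total=1
Click 2 (1,6) count=0: revealed 6 new [(0,5) (0,6) (1,5) (1,6) (2,5) (2,6)] -> total=7
Click 3 (3,3) count=2: revealed 1 new [(3,3)] -> total=8

Answer: 8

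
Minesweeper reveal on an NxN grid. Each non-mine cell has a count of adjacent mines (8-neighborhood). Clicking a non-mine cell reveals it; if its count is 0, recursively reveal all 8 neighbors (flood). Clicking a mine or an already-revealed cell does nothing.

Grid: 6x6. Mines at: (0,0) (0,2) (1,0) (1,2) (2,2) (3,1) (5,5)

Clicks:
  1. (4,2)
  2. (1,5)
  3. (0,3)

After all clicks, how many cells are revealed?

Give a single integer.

Click 1 (4,2) count=1: revealed 1 new [(4,2)] -> total=1
Click 2 (1,5) count=0: revealed 23 new [(0,3) (0,4) (0,5) (1,3) (1,4) (1,5) (2,3) (2,4) (2,5) (3,2) (3,3) (3,4) (3,5) (4,0) (4,1) (4,3) (4,4) (4,5) (5,0) (5,1) (5,2) (5,3) (5,4)] -> total=24
Click 3 (0,3) count=2: revealed 0 new [(none)] -> total=24

Answer: 24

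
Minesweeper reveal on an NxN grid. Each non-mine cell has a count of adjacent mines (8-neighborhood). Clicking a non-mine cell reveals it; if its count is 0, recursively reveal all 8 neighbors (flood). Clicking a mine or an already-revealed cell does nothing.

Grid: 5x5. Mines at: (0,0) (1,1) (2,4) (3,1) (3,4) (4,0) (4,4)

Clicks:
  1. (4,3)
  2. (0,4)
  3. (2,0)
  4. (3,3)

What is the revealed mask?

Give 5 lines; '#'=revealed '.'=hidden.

Answer: ..###
..###
#....
...#.
...#.

Derivation:
Click 1 (4,3) count=2: revealed 1 new [(4,3)] -> total=1
Click 2 (0,4) count=0: revealed 6 new [(0,2) (0,3) (0,4) (1,2) (1,3) (1,4)] -> total=7
Click 3 (2,0) count=2: revealed 1 new [(2,0)] -> total=8
Click 4 (3,3) count=3: revealed 1 new [(3,3)] -> total=9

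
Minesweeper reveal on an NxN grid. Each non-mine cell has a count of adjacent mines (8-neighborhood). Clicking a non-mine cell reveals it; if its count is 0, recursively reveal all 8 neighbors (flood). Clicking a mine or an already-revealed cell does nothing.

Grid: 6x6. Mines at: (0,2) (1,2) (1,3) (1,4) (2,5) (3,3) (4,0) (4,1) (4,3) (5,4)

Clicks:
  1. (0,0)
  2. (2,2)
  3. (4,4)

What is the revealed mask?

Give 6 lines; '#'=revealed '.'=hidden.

Answer: ##....
##....
###...
##....
....#.
......

Derivation:
Click 1 (0,0) count=0: revealed 8 new [(0,0) (0,1) (1,0) (1,1) (2,0) (2,1) (3,0) (3,1)] -> total=8
Click 2 (2,2) count=3: revealed 1 new [(2,2)] -> total=9
Click 3 (4,4) count=3: revealed 1 new [(4,4)] -> total=10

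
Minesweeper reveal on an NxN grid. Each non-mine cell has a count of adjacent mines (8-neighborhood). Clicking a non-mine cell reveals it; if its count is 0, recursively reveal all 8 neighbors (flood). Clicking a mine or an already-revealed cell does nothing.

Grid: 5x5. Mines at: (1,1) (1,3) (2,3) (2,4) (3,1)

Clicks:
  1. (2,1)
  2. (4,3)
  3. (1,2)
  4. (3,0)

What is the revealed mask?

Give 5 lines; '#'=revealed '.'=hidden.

Click 1 (2,1) count=2: revealed 1 new [(2,1)] -> total=1
Click 2 (4,3) count=0: revealed 6 new [(3,2) (3,3) (3,4) (4,2) (4,3) (4,4)] -> total=7
Click 3 (1,2) count=3: revealed 1 new [(1,2)] -> total=8
Click 4 (3,0) count=1: revealed 1 new [(3,0)] -> total=9

Answer: .....
..#..
.#...
#.###
..###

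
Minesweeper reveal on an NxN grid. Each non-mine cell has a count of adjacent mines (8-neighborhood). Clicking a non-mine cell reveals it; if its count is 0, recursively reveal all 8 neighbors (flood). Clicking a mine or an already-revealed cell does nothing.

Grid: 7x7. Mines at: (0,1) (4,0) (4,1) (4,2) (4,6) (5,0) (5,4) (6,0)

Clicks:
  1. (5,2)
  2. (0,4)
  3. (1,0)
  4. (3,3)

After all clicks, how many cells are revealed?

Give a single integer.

Click 1 (5,2) count=2: revealed 1 new [(5,2)] -> total=1
Click 2 (0,4) count=0: revealed 29 new [(0,2) (0,3) (0,4) (0,5) (0,6) (1,0) (1,1) (1,2) (1,3) (1,4) (1,5) (1,6) (2,0) (2,1) (2,2) (2,3) (2,4) (2,5) (2,6) (3,0) (3,1) (3,2) (3,3) (3,4) (3,5) (3,6) (4,3) (4,4) (4,5)] -> total=30
Click 3 (1,0) count=1: revealed 0 new [(none)] -> total=30
Click 4 (3,3) count=1: revealed 0 new [(none)] -> total=30

Answer: 30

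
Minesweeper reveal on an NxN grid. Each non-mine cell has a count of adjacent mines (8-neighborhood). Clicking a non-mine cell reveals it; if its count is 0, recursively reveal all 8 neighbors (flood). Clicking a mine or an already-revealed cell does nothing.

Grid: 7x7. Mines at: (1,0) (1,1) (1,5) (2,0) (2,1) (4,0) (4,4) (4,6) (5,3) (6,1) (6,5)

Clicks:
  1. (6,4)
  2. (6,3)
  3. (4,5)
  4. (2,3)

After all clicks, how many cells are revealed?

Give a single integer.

Answer: 15

Derivation:
Click 1 (6,4) count=2: revealed 1 new [(6,4)] -> total=1
Click 2 (6,3) count=1: revealed 1 new [(6,3)] -> total=2
Click 3 (4,5) count=2: revealed 1 new [(4,5)] -> total=3
Click 4 (2,3) count=0: revealed 12 new [(0,2) (0,3) (0,4) (1,2) (1,3) (1,4) (2,2) (2,3) (2,4) (3,2) (3,3) (3,4)] -> total=15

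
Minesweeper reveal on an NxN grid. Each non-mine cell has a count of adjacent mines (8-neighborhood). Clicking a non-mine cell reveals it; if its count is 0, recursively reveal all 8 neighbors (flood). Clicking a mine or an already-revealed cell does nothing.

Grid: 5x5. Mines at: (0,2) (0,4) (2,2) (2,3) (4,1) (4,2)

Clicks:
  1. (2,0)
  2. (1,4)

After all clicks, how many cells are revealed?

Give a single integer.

Click 1 (2,0) count=0: revealed 8 new [(0,0) (0,1) (1,0) (1,1) (2,0) (2,1) (3,0) (3,1)] -> total=8
Click 2 (1,4) count=2: revealed 1 new [(1,4)] -> total=9

Answer: 9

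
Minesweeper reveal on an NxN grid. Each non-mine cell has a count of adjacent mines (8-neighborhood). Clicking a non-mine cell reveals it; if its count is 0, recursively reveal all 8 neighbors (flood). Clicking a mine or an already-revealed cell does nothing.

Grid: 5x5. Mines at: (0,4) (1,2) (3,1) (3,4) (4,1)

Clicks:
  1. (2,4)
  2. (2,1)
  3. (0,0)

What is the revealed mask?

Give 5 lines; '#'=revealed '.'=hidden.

Click 1 (2,4) count=1: revealed 1 new [(2,4)] -> total=1
Click 2 (2,1) count=2: revealed 1 new [(2,1)] -> total=2
Click 3 (0,0) count=0: revealed 5 new [(0,0) (0,1) (1,0) (1,1) (2,0)] -> total=7

Answer: ##...
##...
##..#
.....
.....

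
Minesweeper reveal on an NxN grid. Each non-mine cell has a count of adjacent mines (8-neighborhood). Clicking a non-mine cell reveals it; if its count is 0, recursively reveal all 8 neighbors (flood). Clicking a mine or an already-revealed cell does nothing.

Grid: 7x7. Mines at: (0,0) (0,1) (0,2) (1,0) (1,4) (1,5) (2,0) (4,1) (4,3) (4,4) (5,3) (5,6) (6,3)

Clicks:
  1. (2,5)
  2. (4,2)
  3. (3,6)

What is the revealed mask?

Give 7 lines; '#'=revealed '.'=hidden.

Answer: .......
.......
.....##
.....##
..#..##
.......
.......

Derivation:
Click 1 (2,5) count=2: revealed 1 new [(2,5)] -> total=1
Click 2 (4,2) count=3: revealed 1 new [(4,2)] -> total=2
Click 3 (3,6) count=0: revealed 5 new [(2,6) (3,5) (3,6) (4,5) (4,6)] -> total=7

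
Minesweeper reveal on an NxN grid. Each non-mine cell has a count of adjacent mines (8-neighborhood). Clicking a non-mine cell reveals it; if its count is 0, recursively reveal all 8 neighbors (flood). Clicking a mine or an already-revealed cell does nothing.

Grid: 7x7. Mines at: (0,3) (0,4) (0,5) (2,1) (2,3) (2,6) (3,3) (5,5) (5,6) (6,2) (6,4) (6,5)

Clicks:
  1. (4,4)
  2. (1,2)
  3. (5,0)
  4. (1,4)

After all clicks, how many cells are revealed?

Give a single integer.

Answer: 14

Derivation:
Click 1 (4,4) count=2: revealed 1 new [(4,4)] -> total=1
Click 2 (1,2) count=3: revealed 1 new [(1,2)] -> total=2
Click 3 (5,0) count=0: revealed 11 new [(3,0) (3,1) (3,2) (4,0) (4,1) (4,2) (5,0) (5,1) (5,2) (6,0) (6,1)] -> total=13
Click 4 (1,4) count=4: revealed 1 new [(1,4)] -> total=14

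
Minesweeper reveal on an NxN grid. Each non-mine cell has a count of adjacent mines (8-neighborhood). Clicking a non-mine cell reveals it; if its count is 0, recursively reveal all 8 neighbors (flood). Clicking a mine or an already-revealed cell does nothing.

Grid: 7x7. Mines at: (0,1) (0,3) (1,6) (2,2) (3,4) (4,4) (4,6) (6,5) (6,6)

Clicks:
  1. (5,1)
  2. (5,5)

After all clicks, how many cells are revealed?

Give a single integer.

Answer: 23

Derivation:
Click 1 (5,1) count=0: revealed 22 new [(1,0) (1,1) (2,0) (2,1) (3,0) (3,1) (3,2) (3,3) (4,0) (4,1) (4,2) (4,3) (5,0) (5,1) (5,2) (5,3) (5,4) (6,0) (6,1) (6,2) (6,3) (6,4)] -> total=22
Click 2 (5,5) count=4: revealed 1 new [(5,5)] -> total=23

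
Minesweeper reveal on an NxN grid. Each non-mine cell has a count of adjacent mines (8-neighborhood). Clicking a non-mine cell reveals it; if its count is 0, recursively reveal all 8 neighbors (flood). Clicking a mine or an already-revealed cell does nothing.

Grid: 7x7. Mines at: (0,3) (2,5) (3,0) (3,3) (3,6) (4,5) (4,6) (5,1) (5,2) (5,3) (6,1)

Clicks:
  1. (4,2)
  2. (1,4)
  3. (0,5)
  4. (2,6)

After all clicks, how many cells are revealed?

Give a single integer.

Click 1 (4,2) count=4: revealed 1 new [(4,2)] -> total=1
Click 2 (1,4) count=2: revealed 1 new [(1,4)] -> total=2
Click 3 (0,5) count=0: revealed 5 new [(0,4) (0,5) (0,6) (1,5) (1,6)] -> total=7
Click 4 (2,6) count=2: revealed 1 new [(2,6)] -> total=8

Answer: 8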